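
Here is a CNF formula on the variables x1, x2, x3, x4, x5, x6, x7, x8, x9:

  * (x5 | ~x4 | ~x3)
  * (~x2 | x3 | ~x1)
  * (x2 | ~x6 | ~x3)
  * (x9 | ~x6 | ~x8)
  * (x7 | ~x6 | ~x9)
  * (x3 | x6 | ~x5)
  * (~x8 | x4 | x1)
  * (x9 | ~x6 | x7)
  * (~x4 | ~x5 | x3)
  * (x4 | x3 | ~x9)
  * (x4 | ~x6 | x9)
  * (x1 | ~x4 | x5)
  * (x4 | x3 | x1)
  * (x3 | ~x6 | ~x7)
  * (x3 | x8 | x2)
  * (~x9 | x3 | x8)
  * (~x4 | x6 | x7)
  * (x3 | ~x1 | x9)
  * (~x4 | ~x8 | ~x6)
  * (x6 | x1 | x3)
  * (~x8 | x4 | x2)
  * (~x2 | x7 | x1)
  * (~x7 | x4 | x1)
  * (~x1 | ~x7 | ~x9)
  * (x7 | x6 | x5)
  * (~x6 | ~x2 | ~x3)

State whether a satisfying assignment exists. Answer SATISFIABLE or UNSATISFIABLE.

SATISFIABLE

Branch on x1: take x1 = True.
Branch on x2: take x2 = False.
Branch on x3: take x3 = True.
  then x6 is forced to False.
The remaining clauses are satisfied by x4 = False, x5 = False, x7 = True, x8 = False, x9 = False.
Every clause has at least one true literal under this assignment.
So x1 = 1, x2 = 0, x3 = 1, x4 = 0, x5 = 0, x6 = 0, x7 = 1, x8 = 0, x9 = 0 is a satisfying assignment.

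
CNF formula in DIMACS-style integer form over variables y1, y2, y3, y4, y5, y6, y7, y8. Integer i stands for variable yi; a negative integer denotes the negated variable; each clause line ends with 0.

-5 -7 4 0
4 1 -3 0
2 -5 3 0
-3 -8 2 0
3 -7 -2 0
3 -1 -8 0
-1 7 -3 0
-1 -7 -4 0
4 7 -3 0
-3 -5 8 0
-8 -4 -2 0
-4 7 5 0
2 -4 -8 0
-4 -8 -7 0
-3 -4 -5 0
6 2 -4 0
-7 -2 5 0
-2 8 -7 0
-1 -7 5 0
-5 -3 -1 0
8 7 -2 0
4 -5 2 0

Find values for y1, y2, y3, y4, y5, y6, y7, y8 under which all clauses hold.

y6 occurs only positively in the remaining clauses — set y6 = True.
Try y1 = False.
The remaining clauses are satisfied by y2 = False, y3 = False, y4 = True, y5 = False, y7 = True, y8 = False.

y1=False, y2=False, y3=False, y4=True, y5=False, y6=True, y7=True, y8=False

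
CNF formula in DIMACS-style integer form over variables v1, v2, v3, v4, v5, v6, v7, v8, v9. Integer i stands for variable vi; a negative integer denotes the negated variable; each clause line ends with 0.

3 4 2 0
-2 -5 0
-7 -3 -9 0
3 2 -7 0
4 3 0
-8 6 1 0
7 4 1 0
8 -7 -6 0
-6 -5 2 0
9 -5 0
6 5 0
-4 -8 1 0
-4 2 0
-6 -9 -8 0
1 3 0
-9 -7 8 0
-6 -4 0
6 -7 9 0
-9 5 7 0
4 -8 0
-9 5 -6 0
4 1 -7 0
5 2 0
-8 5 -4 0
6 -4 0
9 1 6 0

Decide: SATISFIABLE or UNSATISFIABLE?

v1 occurs only positively in the remaining clauses — set v1 = True.
Branch on v2: take v2 = True.
  then v5 is forced to False.
  then v6 is forced to True.
  then v4 is forced to False.
  then v3 is forced to True.
  then v8 is forced to False.
  then v7 is forced to False.
  then v9 is forced to False.
Every clause has at least one true literal under this assignment.
So v1=T  v2=T  v3=T  v4=F  v5=F  v6=T  v7=F  v8=F  v9=F is a satisfying assignment.

SATISFIABLE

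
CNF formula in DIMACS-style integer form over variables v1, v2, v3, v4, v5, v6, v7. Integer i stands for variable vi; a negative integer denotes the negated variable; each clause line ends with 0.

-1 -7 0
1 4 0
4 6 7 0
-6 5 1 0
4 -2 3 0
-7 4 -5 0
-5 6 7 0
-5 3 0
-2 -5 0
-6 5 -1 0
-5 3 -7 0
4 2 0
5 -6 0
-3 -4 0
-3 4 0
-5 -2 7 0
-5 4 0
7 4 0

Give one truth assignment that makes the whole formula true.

v1=T, v2=F, v3=F, v4=T, v5=F, v6=F, v7=F

Check each clause:
  1. (¬v7 ∨ ¬v1) — ¬v7 is true.
  2. (v1 ∨ v4) — v1 is true.
  3. (v6 ∨ v7 ∨ v4) — v4 is true.
  4. (v5 ∨ v1 ∨ ¬v6) — v1 is true.
  5. (v4 ∨ ¬v2 ∨ v3) — v4 is true.
  6. (¬v5 ∨ v4 ∨ ¬v7) — ¬v7 is true.
  7. (v6 ∨ ¬v5 ∨ v7) — ¬v5 is true.
  8. (v3 ∨ ¬v5) — ¬v5 is true.
  9. (¬v5 ∨ ¬v2) — ¬v5 is true.
  10. (v5 ∨ ¬v1 ∨ ¬v6) — ¬v6 is true.
  11. (v3 ∨ ¬v7 ∨ ¬v5) — ¬v7 is true.
  12. (v4 ∨ v2) — v4 is true.
  13. (¬v6 ∨ v5) — ¬v6 is true.
  14. (¬v3 ∨ ¬v4) — ¬v3 is true.
  15. (¬v3 ∨ v4) — v4 is true.
  16. (¬v2 ∨ ¬v5 ∨ v7) — ¬v5 is true.
  17. (v4 ∨ ¬v5) — ¬v5 is true.
  18. (v7 ∨ v4) — v4 is true.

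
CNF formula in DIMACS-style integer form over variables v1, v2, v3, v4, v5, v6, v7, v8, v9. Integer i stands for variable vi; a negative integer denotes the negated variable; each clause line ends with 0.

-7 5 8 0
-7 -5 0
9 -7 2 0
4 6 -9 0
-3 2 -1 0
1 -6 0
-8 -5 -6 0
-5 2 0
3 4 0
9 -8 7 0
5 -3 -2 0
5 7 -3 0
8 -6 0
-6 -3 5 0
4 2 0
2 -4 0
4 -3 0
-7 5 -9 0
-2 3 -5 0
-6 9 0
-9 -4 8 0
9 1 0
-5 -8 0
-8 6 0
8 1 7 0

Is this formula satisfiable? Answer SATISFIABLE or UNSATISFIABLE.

SATISFIABLE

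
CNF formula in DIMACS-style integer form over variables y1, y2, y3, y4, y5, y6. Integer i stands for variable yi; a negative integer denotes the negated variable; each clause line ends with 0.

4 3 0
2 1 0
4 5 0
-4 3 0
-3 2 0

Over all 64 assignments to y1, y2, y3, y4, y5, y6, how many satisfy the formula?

12

Case analysis on y3 and y4:
  y3=1, y4=1: forces y2=1; y1, y5, y6 free → 2^3 = 8.
  y3=1, y4=0: remaining (y1,y2,y5,y6) ∈ {(0,1,1,0); (0,1,1,1); (1,1,1,0); (1,1,1,1)} — 4.
  y3=0, y4=1: a clause becomes empty — 0.
  y3=0, y4=0: a clause becomes empty — 0.
Total: 8 + 4 + 0 + 0 = 12.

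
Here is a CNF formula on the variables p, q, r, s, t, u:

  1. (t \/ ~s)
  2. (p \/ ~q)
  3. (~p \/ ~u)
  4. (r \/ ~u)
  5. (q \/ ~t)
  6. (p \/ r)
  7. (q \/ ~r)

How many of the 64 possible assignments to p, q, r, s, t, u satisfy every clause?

Case analysis on p and q:
  p=1, q=1: r free; 3 ways for (s,t,u) × 2^1 = 6.
  p=1, q=0: remaining (r,s,t,u) ∈ {(0,0,0,0)} — 1.
  p=0, q=1: a clause becomes empty — 0.
  p=0, q=0: a clause becomes empty — 0.
Total: 6 + 1 + 0 + 0 = 7.

7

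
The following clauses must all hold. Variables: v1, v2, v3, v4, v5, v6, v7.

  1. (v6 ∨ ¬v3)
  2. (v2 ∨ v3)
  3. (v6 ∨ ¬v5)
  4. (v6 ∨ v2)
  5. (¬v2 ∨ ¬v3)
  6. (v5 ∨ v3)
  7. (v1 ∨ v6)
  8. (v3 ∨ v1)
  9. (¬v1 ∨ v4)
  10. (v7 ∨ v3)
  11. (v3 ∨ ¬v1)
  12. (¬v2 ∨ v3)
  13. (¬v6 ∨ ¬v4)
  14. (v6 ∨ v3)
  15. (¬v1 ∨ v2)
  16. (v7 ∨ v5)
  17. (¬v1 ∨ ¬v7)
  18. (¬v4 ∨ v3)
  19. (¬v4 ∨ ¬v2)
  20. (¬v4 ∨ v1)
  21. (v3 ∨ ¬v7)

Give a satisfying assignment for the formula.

v1=0, v2=0, v3=1, v4=0, v5=1, v6=1, v7=1

Try v1 = False.
  then v6 is forced to True.
  then v3 is forced to True.
  then v2 is forced to False.
  then v4 is forced to False.
The remaining clauses are satisfied by v5 = True, v7 = True.
Every clause has at least one true literal under this assignment.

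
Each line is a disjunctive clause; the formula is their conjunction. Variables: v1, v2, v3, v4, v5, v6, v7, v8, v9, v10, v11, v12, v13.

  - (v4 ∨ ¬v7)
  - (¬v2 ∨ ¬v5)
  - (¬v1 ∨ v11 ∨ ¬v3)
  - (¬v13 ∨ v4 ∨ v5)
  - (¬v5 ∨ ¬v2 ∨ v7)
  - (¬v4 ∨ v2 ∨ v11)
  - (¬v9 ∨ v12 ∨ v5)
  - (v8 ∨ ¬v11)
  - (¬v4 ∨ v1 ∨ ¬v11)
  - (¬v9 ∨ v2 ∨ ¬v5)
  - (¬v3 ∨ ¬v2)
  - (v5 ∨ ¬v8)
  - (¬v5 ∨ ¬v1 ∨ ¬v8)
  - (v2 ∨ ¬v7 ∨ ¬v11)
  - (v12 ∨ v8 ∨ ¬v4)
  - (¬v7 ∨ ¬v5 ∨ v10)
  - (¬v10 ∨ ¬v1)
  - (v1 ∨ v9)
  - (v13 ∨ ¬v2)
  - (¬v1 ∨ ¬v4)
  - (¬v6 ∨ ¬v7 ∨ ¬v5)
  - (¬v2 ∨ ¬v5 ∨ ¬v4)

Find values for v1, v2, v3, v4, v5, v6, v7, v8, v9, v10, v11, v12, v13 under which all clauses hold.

v1=F, v2=T, v3=F, v4=T, v5=F, v6=T, v7=F, v8=F, v9=T, v10=T, v11=F, v12=T, v13=T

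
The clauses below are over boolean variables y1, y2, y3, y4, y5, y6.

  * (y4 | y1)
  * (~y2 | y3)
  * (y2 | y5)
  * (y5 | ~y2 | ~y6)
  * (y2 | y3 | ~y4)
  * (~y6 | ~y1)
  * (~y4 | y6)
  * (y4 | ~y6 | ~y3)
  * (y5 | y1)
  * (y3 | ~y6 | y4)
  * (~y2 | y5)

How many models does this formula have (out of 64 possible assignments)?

5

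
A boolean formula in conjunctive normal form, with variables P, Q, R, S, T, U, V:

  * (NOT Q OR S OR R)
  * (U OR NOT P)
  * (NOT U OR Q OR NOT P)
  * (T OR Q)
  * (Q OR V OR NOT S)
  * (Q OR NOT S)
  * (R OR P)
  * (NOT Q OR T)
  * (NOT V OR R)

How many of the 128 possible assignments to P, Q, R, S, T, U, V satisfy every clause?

17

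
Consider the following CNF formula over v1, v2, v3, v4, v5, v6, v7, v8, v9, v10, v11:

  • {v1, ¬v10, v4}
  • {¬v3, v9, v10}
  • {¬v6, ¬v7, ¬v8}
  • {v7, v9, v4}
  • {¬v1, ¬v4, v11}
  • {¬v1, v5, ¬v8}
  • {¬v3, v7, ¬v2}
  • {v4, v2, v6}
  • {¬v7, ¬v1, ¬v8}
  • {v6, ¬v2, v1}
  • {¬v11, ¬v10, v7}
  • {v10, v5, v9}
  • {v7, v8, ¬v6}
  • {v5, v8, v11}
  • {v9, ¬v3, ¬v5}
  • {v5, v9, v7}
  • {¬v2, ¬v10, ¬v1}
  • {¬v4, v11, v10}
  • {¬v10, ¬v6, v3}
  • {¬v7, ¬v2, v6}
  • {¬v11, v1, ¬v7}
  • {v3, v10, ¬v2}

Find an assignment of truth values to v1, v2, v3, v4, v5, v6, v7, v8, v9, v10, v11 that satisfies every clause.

v1=False, v2=False, v3=True, v4=False, v5=True, v6=True, v7=False, v8=True, v9=True, v10=False, v11=False

Check each clause:
  1. {v4, ¬v10, v1} — ¬v10 is true.
  2. {v10, v9, ¬v3} — v9 is true.
  3. {¬v7, ¬v6, ¬v8} — ¬v7 is true.
  4. {v4, v9, v7} — v9 is true.
  5. {¬v1, v11, ¬v4} — ¬v4 is true.
  6. {v5, ¬v8, ¬v1} — v5 is true.
  7. {¬v3, ¬v2, v7} — ¬v2 is true.
  8. {v2, v4, v6} — v6 is true.
  9. {¬v8, ¬v1, ¬v7} — ¬v7 is true.
  10. {¬v2, v1, v6} — v6 is true.
  11. {v7, ¬v11, ¬v10} — ¬v11 is true.
  12. {v9, v5, v10} — v9 is true.
  13. {v7, v8, ¬v6} — v8 is true.
  14. {v5, v8, v11} — v8 is true.
  15. {¬v5, ¬v3, v9} — v9 is true.
  16. {v5, v9, v7} — v9 is true.
  17. {¬v10, ¬v1, ¬v2} — ¬v10 is true.
  18. {v11, v10, ¬v4} — ¬v4 is true.
  19. {¬v10, v3, ¬v6} — v3 is true.
  20. {v6, ¬v2, ¬v7} — ¬v7 is true.
  21. {¬v11, ¬v7, v1} — ¬v11 is true.
  22. {v10, ¬v2, v3} — v3 is true.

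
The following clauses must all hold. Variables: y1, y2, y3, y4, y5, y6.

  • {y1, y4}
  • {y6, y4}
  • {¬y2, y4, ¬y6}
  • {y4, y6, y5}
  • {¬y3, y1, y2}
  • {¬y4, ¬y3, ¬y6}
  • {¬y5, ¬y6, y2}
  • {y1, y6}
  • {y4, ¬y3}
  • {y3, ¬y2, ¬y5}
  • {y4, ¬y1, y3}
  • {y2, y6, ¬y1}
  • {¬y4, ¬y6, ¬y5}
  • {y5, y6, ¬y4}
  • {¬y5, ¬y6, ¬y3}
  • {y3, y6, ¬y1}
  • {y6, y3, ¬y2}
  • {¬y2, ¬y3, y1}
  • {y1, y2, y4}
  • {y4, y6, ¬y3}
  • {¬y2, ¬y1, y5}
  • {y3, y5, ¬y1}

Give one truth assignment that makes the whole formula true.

y1=F, y2=F, y3=F, y4=T, y5=F, y6=T

Branch on y1: take y1 = False.
  then y4 is forced to True.
  then y6 is forced to True.
  then y3 is forced to False.
  then y5 is forced to False.
y2 is now unconstrained; take y2 = False.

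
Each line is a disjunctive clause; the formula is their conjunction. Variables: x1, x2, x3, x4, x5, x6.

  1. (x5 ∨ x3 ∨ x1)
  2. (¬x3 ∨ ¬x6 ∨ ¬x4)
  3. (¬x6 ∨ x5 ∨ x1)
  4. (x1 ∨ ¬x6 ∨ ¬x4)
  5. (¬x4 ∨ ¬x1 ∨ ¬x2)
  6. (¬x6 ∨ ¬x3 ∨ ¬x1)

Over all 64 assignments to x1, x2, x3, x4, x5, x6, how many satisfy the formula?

34

Split on x1, then x6.
  x1=T, x6=T: x5 free; 3 ways for (x2,x3,x4) × 2^1 = 6.
  x1=T, x6=F: x3, x5 free; 3 ways for (x2,x4) × 2^2 = 12.
  x1=F, x6=T: remaining (x2,x3,x4,x5) ∈ {(F,F,F,T); (F,T,F,T); (T,F,F,T); (T,T,F,T)} — 4.
  x1=F, x6=F: x2, x4 free; 3 ways for (x3,x5) × 2^2 = 12.
Total: 6 + 12 + 4 + 12 = 34.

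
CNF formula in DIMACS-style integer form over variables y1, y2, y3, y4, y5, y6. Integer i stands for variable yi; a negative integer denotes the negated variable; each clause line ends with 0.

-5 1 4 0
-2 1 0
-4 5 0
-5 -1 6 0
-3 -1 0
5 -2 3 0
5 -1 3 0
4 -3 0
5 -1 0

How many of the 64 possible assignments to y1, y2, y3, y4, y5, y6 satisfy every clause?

10

Split on y1, then y5.
  y1=1, y5=1: remaining (y2,y3,y4,y6) ∈ {(0,0,0,1); (0,0,1,1); (1,0,0,1); (1,0,1,1)} — 4.
  y1=1, y5=0: a clause becomes empty — 0.
  y1=0, y5=1: remaining (y2,y3,y4,y6) ∈ {(0,0,1,0); (0,0,1,1); (0,1,1,0); (0,1,1,1)} — 4.
  y1=0, y5=0: remaining (y2,y3,y4,y6) ∈ {(0,0,0,0); (0,0,0,1)} — 2.
Total: 4 + 0 + 4 + 2 = 10.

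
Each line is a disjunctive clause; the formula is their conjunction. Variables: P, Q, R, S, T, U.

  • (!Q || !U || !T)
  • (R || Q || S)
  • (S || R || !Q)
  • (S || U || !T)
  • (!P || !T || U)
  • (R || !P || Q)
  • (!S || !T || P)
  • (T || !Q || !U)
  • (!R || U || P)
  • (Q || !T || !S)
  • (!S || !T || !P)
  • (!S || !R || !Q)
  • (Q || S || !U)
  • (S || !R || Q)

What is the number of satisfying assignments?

Case analysis on Q and S:
  Q=T, S=T: remaining (P,R,T,U) ∈ {(F,F,F,F); (T,F,F,F)} — 2.
  Q=T, S=F: remaining (P,R,T,U) ∈ {(T,T,F,F)} — 1.
  Q=F, S=T: 5 of the 16 assignments to (P,R,T,U) work.
  Q=F, S=F: a clause becomes empty — 0.
Total: 2 + 1 + 5 + 0 = 8.

8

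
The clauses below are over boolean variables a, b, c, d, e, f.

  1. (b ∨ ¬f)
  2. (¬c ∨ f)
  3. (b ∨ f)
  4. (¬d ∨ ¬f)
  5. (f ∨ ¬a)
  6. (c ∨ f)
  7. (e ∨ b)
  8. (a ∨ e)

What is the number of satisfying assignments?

6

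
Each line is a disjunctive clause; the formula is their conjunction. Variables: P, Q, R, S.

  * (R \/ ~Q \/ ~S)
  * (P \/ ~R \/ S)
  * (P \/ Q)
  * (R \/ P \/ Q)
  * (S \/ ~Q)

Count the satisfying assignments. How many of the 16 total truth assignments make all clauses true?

Satisfying assignments:
  P=F Q=T R=T S=T
  P=T Q=F R=F S=F
  P=T Q=F R=F S=T
  P=T Q=F R=T S=F
  P=T Q=F R=T S=T
  P=T Q=T R=T S=T
That's 6 in total.

6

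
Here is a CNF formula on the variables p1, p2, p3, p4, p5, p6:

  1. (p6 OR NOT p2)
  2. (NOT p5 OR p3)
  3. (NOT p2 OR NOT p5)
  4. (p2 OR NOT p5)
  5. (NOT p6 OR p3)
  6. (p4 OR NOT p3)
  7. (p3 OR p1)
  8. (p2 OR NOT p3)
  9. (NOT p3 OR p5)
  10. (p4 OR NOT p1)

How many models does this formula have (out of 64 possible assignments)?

Satisfying assignments:
  p1=1 p2=0 p3=0 p4=1 p5=0 p6=0
That's 1 in total.

1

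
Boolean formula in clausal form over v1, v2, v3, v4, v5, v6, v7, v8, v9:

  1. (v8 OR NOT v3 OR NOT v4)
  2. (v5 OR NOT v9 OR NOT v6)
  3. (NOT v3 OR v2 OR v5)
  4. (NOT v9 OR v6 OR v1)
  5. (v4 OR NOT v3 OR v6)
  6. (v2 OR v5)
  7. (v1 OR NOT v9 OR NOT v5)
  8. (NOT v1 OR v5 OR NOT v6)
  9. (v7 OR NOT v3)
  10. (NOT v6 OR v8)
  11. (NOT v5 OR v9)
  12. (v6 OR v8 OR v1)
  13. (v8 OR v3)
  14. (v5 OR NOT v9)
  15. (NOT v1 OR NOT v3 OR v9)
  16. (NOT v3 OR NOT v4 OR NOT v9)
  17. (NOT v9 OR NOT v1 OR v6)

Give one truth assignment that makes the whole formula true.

v1=T  v2=F  v3=F  v4=F  v5=T  v6=T  v7=F  v8=T  v9=T

Check each clause:
  1. (NOT v3 OR NOT v4 OR v8) — v8 is true.
  2. (v5 OR NOT v9 OR NOT v6) — v5 is true.
  3. (NOT v3 OR v2 OR v5) — v5 is true.
  4. (NOT v9 OR v6 OR v1) — v1 is true.
  5. (v6 OR v4 OR NOT v3) — NOT v3 is true.
  6. (v5 OR v2) — v5 is true.
  7. (NOT v9 OR NOT v5 OR v1) — v1 is true.
  8. (NOT v6 OR v5 OR NOT v1) — v5 is true.
  9. (NOT v3 OR v7) — NOT v3 is true.
  10. (NOT v6 OR v8) — v8 is true.
  11. (v9 OR NOT v5) — v9 is true.
  12. (v8 OR v6 OR v1) — v8 is true.
  13. (v3 OR v8) — v8 is true.
  14. (NOT v9 OR v5) — v5 is true.
  15. (v9 OR NOT v1 OR NOT v3) — v9 is true.
  16. (NOT v3 OR NOT v9 OR NOT v4) — NOT v4 is true.
  17. (NOT v1 OR v6 OR NOT v9) — v6 is true.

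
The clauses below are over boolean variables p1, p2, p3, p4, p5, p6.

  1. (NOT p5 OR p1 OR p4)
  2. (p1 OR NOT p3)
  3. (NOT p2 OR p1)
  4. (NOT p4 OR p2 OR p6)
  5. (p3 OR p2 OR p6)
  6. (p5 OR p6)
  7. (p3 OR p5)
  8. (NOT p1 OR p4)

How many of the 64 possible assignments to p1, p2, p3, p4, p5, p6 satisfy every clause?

9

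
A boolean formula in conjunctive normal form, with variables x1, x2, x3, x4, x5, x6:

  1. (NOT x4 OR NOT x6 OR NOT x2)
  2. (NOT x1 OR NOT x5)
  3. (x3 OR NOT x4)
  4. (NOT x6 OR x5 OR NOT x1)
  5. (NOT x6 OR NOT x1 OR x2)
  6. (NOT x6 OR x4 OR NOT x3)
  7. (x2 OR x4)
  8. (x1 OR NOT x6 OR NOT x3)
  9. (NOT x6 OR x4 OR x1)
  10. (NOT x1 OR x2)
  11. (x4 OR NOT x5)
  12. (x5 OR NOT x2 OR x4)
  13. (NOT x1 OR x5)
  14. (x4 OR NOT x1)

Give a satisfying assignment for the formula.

x1=0, x2=0, x3=1, x4=1, x5=0, x6=0

Check each clause:
  1. (NOT x4 OR NOT x6 OR NOT x2) — NOT x6 is true.
  2. (NOT x5 OR NOT x1) — NOT x5 is true.
  3. (x3 OR NOT x4) — x3 is true.
  4. (NOT x6 OR x5 OR NOT x1) — NOT x6 is true.
  5. (NOT x6 OR x2 OR NOT x1) — NOT x6 is true.
  6. (x4 OR NOT x6 OR NOT x3) — NOT x6 is true.
  7. (x2 OR x4) — x4 is true.
  8. (x1 OR NOT x3 OR NOT x6) — NOT x6 is true.
  9. (x4 OR NOT x6 OR x1) — NOT x6 is true.
  10. (NOT x1 OR x2) — NOT x1 is true.
  11. (NOT x5 OR x4) — NOT x5 is true.
  12. (NOT x2 OR x5 OR x4) — x4 is true.
  13. (x5 OR NOT x1) — NOT x1 is true.
  14. (x4 OR NOT x1) — x4 is true.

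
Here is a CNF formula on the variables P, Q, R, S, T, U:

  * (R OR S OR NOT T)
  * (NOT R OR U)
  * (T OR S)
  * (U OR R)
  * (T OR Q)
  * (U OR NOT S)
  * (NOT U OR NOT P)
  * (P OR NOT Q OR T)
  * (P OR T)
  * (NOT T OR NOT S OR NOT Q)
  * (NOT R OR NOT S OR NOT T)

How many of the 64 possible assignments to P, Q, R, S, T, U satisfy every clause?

3

The models are:
  P=0 Q=0 R=0 S=1 T=1 U=1
  P=0 Q=0 R=1 S=0 T=1 U=1
  P=0 Q=1 R=1 S=0 T=1 U=1
That's 3 in total.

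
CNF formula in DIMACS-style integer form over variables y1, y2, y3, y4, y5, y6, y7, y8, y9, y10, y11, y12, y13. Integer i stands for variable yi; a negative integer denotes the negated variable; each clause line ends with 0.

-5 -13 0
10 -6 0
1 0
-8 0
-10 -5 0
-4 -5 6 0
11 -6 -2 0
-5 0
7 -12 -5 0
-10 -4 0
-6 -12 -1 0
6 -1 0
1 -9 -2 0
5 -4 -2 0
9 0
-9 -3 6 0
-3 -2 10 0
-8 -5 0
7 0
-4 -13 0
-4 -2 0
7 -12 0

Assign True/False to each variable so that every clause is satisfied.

y1=True, y2=False, y3=True, y4=False, y5=False, y6=True, y7=True, y8=False, y9=True, y10=True, y11=True, y12=False, y13=False

Check each clause:
  1. (¬y13 ∨ ¬y5) — ¬y13 is true.
  2. (¬y6 ∨ y10) — y10 is true.
  3. (y1) — y1 is true.
  4. (¬y8) — ¬y8 is true.
  5. (¬y5 ∨ ¬y10) — ¬y5 is true.
  6. (¬y4 ∨ ¬y5 ∨ y6) — ¬y5 is true.
  7. (¬y2 ∨ y11 ∨ ¬y6) — y11 is true.
  8. (¬y5) — ¬y5 is true.
  9. (y7 ∨ ¬y5 ∨ ¬y12) — ¬y5 is true.
  10. (¬y10 ∨ ¬y4) — ¬y4 is true.
  11. (¬y6 ∨ ¬y1 ∨ ¬y12) — ¬y12 is true.
  12. (¬y1 ∨ y6) — y6 is true.
  13. (¬y9 ∨ ¬y2 ∨ y1) — y1 is true.
  14. (¬y4 ∨ ¬y2 ∨ y5) — ¬y4 is true.
  15. (y9) — y9 is true.
  16. (¬y3 ∨ y6 ∨ ¬y9) — y6 is true.
  17. (¬y2 ∨ y10 ∨ ¬y3) — y10 is true.
  18. (¬y8 ∨ ¬y5) — ¬y8 is true.
  19. (y7) — y7 is true.
  20. (¬y13 ∨ ¬y4) — ¬y13 is true.
  21. (¬y4 ∨ ¬y2) — ¬y4 is true.
  22. (¬y12 ∨ y7) — ¬y12 is true.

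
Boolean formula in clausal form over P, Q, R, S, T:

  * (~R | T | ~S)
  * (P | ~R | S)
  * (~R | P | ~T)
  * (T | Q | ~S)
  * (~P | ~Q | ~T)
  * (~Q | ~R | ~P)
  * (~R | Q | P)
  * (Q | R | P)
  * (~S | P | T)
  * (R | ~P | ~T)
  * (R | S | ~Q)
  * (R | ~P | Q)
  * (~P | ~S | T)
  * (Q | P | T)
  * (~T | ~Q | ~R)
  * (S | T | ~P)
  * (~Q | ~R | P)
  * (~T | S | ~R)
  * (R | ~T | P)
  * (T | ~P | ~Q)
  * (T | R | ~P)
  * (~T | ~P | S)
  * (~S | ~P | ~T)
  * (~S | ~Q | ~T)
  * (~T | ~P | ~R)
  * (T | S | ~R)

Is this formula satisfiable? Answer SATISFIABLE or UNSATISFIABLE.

P = True:
  T = True:
    propagation gives Q=False, R=True; an empty clause results — contradiction.
  T = False:
    propagation gives S=False; an empty clause results — contradiction.
P = False:
  R = True:
    propagation gives S=True, T=True; an empty clause results — contradiction.
  R = False:
    propagation gives Q=True, S=True, T=True; an empty clause results — contradiction.
Every branch closes, so no satisfying assignment exists.

UNSATISFIABLE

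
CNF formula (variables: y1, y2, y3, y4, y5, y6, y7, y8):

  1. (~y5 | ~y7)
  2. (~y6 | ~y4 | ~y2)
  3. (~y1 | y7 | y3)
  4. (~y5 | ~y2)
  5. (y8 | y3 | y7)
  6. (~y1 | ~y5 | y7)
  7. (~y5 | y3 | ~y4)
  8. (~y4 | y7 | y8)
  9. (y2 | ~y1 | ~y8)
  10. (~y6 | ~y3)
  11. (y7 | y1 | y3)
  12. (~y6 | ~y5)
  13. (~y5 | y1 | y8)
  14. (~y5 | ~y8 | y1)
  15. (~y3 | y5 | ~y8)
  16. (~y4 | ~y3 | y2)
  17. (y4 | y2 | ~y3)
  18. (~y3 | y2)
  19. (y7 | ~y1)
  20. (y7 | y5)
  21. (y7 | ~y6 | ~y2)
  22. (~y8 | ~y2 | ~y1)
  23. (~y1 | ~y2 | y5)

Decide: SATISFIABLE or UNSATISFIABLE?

SATISFIABLE

Try y1 = False.
Set y2 = False and propagate.
  then y3 is forced to False.
  then y7 is forced to True.
  then y5 is forced to False.
y4, y6, y8 are now unconstrained; take y4 = False, y6 = True, y8 = False.
Every clause has at least one true literal under this assignment.
So y1 = F, y2 = F, y3 = F, y4 = F, y5 = F, y6 = T, y7 = T, y8 = F is a satisfying assignment.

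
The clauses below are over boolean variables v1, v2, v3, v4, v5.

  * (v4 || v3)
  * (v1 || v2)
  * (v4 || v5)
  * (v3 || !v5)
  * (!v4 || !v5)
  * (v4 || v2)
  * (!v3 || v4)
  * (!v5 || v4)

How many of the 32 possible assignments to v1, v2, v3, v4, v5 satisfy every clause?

6

Satisfying assignments:
  v1=F v2=T v3=F v4=T v5=F
  v1=F v2=T v3=T v4=T v5=F
  v1=T v2=F v3=F v4=T v5=F
  v1=T v2=F v3=T v4=T v5=F
  v1=T v2=T v3=F v4=T v5=F
  v1=T v2=T v3=T v4=T v5=F
That's 6 in total.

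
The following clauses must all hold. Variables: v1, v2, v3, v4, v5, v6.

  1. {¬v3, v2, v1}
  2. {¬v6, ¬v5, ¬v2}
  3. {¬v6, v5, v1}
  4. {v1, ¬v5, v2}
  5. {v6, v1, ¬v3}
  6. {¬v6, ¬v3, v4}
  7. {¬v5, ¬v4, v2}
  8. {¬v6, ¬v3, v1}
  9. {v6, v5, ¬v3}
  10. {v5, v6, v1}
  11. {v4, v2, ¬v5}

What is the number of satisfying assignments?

Case analysis on v5 and v6:
  v5=1, v6=1: a clause becomes empty — 0.
  v5=1, v6=0: v4 free; 3 ways for (v1,v2,v3) × 2^1 = 6.
  v5=0, v6=1: v2 free; 3 ways for (v1,v3,v4) × 2^1 = 6.
  v5=0, v6=0: remaining (v1,v2,v3,v4) ∈ {(1,0,0,0); (1,0,0,1); (1,1,0,0); (1,1,0,1)} — 4.
Total: 0 + 6 + 6 + 4 = 16.

16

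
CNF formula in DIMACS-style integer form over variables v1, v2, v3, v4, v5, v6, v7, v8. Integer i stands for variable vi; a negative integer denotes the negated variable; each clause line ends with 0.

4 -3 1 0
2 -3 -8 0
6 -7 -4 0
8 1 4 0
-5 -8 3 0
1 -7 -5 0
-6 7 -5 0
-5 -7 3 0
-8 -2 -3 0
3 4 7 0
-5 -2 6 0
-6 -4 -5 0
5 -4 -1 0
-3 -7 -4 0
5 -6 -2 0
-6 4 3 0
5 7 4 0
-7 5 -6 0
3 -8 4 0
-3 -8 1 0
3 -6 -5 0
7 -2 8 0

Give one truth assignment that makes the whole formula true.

v1=T, v2=F, v3=T, v4=F, v5=T, v6=T, v7=T, v8=F

Branch on v1: take v1 = True.
Try v2 = False.
Set v3 = True and propagate.
  then v8 is forced to False.
The remaining clauses are satisfied by v4 = False, v5 = True, v6 = True, v7 = True.
Check each clause:
  1. {¬v3, v4, v1} — v1 is true.
  2. {¬v3, ¬v8, v2} — ¬v8 is true.
  3. {¬v4, ¬v7, v6} — ¬v4 is true.
  4. {v4, v1, v8} — v1 is true.
  5. {v3, ¬v8, ¬v5} — v3 is true.
  6. {v1, ¬v7, ¬v5} — v1 is true.
  7. {¬v5, ¬v6, v7} — v7 is true.
  8. {¬v5, ¬v7, v3} — v3 is true.
  9. {¬v3, ¬v8, ¬v2} — ¬v8 is true.
  10. {v7, v4, v3} — v3 is true.
  11. {¬v5, ¬v2, v6} — v6 is true.
  12. {¬v5, ¬v6, ¬v4} — ¬v4 is true.
  13. {v5, ¬v4, ¬v1} — ¬v4 is true.
  14. {¬v3, ¬v4, ¬v7} — ¬v4 is true.
  15. {v5, ¬v2, ¬v6} — v5 is true.
  16. {v3, v4, ¬v6} — v3 is true.
  17. {v4, v7, v5} — v5 is true.
  18. {v5, ¬v6, ¬v7} — v5 is true.
  19. {¬v8, v4, v3} — ¬v8 is true.
  20. {¬v8, v1, ¬v3} — ¬v8 is true.
  21. {¬v5, v3, ¬v6} — v3 is true.
  22. {v7, ¬v2, v8} — ¬v2 is true.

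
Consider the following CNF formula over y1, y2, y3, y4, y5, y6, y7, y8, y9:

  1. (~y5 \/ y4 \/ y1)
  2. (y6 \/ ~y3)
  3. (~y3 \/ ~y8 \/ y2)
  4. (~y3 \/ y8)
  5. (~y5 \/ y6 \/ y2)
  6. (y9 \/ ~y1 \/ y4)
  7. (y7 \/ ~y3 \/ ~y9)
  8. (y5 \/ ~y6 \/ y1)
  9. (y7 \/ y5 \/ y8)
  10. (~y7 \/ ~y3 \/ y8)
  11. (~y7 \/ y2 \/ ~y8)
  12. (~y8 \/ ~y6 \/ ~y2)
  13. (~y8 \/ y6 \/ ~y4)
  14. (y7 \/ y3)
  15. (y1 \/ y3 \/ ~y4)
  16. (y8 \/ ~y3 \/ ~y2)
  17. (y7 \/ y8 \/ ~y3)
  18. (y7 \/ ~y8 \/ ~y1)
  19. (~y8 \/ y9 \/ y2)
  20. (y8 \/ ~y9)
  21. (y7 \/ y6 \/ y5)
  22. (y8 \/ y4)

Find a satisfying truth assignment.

y1=0, y2=1, y3=0, y4=0, y5=0, y6=0, y7=1, y8=1, y9=1

Set y1 = False and propagate.
Try y2 = True.
Set y3 = False and propagate.
  then y7 is forced to True.
  then y4 is forced to False.
  then y5 is forced to False.
  then y6 is forced to False.
  then y8 is forced to True.
y9 is now unconstrained; take y9 = True.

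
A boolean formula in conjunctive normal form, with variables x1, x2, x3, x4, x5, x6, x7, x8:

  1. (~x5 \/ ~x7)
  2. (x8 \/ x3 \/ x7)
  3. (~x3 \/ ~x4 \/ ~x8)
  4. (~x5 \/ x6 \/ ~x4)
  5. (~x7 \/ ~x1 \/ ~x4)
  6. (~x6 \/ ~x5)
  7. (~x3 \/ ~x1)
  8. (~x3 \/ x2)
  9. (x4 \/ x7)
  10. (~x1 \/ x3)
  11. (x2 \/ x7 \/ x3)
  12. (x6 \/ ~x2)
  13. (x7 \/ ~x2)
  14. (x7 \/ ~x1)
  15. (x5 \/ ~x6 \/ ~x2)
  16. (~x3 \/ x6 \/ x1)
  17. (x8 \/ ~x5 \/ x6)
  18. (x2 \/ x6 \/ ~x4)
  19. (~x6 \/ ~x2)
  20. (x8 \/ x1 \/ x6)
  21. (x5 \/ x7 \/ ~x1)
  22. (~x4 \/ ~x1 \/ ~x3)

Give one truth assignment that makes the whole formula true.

Set x1 = False and propagate.
Branch on x2: take x2 = False.
  then x3 is forced to False.
  then x7 is forced to True.
  then x5 is forced to False.
Set x4 = False and propagate.
For the remaining variables, x6 = True, x8 = True works.
Every clause has at least one true literal under this assignment.

x1=False  x2=False  x3=False  x4=False  x5=False  x6=True  x7=True  x8=True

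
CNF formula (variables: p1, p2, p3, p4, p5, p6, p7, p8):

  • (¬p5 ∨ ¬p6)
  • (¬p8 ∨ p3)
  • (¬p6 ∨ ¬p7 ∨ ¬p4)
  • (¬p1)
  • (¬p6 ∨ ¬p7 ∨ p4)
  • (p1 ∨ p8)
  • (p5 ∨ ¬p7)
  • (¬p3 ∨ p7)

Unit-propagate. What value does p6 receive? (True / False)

(¬p1) stands alone — p1 = False.
From (p8 ∨ p1) and p1 = False: p8 = True.
In (p3 ∨ ¬p8), ¬p8 is now false; p3 must hold, so p3 = True.
(¬p3 ∨ p7): since p3 = True, the clause reduces to (p7). p7 = True.
In (¬p7 ∨ p5), ¬p7 is now false; p5 must hold, so p5 = True.
(¬p5 ∨ ¬p6) with p5 = True leaves only ¬p6, so p6 = False.

False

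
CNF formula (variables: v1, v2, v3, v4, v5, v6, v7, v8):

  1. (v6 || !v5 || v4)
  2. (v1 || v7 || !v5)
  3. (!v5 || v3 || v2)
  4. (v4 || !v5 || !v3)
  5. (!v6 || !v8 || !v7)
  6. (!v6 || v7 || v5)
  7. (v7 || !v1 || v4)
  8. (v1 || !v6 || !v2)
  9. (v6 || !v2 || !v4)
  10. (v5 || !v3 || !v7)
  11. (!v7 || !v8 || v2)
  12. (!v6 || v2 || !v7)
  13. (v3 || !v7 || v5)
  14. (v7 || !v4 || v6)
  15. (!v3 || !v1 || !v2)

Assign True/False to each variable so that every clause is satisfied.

v1=False, v2=False, v3=True, v4=True, v5=True, v6=False, v7=True, v8=False

v8 occurs only negated in the remaining clauses — set v8 = False.
Set v1 = False and propagate.
Try v2 = False.
For the remaining variables, v3 = True, v4 = True, v5 = True, v6 = False, v7 = True works.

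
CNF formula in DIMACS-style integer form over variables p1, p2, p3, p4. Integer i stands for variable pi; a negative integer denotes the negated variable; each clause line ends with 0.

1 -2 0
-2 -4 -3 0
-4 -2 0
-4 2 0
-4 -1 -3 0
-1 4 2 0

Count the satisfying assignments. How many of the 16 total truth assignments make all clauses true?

Satisfying assignments:
  p1=F p2=F p3=F p4=F
  p1=F p2=F p3=T p4=F
  p1=T p2=T p3=F p4=F
  p1=T p2=T p3=T p4=F
That's 4 in total.

4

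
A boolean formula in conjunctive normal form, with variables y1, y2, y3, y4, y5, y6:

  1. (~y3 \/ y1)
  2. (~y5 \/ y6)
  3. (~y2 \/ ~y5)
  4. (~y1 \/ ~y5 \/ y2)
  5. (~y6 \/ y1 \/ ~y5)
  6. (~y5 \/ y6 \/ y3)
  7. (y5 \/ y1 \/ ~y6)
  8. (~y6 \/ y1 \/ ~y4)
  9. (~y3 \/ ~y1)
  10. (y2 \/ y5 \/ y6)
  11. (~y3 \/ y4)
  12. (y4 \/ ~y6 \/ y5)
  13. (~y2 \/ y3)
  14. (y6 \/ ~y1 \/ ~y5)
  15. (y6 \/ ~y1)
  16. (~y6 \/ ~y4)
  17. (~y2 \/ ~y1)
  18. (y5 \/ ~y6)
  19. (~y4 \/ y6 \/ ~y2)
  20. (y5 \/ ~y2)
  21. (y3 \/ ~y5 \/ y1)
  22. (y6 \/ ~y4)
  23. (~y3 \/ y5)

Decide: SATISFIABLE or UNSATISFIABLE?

y5 = True:
  propagation gives y6=True, y2=False, y1=False; an empty clause results — contradiction.
y5 = False:
  propagation gives y6=False, y2=True; an empty clause results — contradiction.
Every branch closes, so no satisfying assignment exists.

UNSATISFIABLE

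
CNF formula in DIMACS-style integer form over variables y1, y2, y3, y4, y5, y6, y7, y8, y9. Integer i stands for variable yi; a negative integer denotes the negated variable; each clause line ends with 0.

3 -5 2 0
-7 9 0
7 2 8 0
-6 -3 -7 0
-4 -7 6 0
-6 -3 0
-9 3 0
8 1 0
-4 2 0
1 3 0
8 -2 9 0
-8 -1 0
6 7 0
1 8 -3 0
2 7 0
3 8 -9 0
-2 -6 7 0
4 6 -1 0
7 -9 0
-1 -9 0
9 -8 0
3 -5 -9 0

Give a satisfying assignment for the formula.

Branch on y1: take y1 = False.
  then y8 is forced to True.
  then y3 is forced to True.
  then y6 is forced to False.
  then y7 is forced to True.
  then y9 is forced to True.
  then y4 is forced to False.
y2, y5 are now unconstrained; take y2 = True, y5 = True.

y1=F, y2=T, y3=T, y4=F, y5=T, y6=F, y7=T, y8=T, y9=T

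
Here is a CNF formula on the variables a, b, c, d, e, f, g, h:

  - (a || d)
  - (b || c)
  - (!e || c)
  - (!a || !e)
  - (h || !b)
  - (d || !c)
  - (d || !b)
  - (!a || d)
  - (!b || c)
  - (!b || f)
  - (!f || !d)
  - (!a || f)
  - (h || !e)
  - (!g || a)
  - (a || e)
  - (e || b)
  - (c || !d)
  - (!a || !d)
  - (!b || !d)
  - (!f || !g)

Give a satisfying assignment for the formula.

a = False, b = False, c = True, d = True, e = True, f = False, g = False, h = True

g occurs only negated in the remaining clauses — set g = False.
Pure literal: h appears only positively; assign h = True.
Try a = False.
  then d is forced to True.
  then f is forced to False.
  then b is forced to False.
  then c is forced to True.
  then e is forced to True.
Every clause has at least one true literal under this assignment.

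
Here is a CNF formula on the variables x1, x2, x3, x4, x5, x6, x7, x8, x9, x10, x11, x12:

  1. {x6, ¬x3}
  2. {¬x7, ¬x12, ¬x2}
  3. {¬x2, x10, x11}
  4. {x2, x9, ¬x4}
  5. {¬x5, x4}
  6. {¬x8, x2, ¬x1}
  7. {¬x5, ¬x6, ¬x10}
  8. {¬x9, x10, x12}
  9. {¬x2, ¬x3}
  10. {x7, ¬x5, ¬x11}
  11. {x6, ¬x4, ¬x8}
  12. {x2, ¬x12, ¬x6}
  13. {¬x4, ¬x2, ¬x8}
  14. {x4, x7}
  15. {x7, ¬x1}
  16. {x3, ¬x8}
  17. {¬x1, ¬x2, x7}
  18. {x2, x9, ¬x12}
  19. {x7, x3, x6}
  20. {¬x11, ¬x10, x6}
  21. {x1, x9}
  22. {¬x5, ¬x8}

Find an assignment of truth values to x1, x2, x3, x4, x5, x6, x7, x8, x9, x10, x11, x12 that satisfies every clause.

x1 = F, x2 = F, x3 = T, x4 = F, x5 = F, x6 = T, x7 = T, x8 = T, x9 = T, x10 = T, x11 = F, x12 = F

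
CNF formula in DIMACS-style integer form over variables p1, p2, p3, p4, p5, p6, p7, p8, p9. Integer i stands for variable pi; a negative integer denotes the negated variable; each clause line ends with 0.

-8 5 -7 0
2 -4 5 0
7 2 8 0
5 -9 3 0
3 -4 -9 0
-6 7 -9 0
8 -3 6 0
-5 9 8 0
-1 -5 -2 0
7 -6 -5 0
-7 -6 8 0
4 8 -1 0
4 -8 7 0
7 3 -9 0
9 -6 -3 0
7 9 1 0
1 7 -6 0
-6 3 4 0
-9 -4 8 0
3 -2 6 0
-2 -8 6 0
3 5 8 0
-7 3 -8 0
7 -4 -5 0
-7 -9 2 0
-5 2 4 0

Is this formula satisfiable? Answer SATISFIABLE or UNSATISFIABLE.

Try p1 = False.
Set p2 = True and propagate.
The remaining clauses are satisfied by p3 = True, p4 = False, p5 = True, p6 = True, p7 = True, p8 = True, p9 = True.
Every clause has at least one true literal under this assignment.
So p1=F  p2=T  p3=T  p4=F  p5=T  p6=T  p7=T  p8=T  p9=T is a satisfying assignment.

SATISFIABLE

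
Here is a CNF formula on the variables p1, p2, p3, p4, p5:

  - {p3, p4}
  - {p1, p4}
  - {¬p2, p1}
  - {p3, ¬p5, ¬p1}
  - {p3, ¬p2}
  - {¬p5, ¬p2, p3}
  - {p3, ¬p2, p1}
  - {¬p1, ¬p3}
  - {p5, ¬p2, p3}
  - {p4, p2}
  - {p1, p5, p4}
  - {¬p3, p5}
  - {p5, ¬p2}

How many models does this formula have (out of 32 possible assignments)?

The models are:
  p1=0 p2=0 p3=0 p4=1 p5=0
  p1=0 p2=0 p3=0 p4=1 p5=1
  p1=0 p2=0 p3=1 p4=1 p5=1
  p1=1 p2=0 p3=0 p4=1 p5=0
Count: 4.

4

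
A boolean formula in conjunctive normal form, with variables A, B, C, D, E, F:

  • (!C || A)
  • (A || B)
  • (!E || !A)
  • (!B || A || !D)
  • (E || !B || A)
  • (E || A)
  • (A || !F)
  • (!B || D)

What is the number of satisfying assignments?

12

Case analysis on A and B:
  A=1, B=1: remaining (C,D,E,F) ∈ {(0,1,0,0); (0,1,0,1); (1,1,0,0); (1,1,0,1)} — 4.
  A=1, B=0: forces E=0; C, D, F free → 2^3 = 8.
  A=0, B=1: a clause becomes empty — 0.
  A=0, B=0: a clause becomes empty — 0.
Total: 4 + 8 + 0 + 0 = 12.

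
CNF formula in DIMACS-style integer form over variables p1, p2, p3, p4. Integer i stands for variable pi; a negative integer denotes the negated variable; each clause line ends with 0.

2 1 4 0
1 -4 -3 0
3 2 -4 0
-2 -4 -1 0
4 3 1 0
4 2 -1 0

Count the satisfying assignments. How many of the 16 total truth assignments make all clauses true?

The models are:
  p1=0 p2=1 p3=0 p4=1
  p1=0 p2=1 p3=1 p4=0
  p1=1 p2=0 p3=1 p4=1
  p1=1 p2=1 p3=0 p4=0
  p1=1 p2=1 p3=1 p4=0
That's 5 in total.

5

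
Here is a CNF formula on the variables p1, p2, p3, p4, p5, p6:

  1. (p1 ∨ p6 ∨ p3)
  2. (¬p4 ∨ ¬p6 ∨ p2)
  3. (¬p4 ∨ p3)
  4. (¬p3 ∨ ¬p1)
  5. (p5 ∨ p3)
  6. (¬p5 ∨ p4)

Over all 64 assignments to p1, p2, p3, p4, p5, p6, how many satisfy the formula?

10

Case analysis on p3 and p4:
  p3=T, p4=T: p5 free; 3 ways for (p1,p2,p6) × 2^1 = 6.
  p3=T, p4=F: remaining (p1,p2,p5,p6) ∈ {(F,F,F,F); (F,F,F,T); (F,T,F,F); (F,T,F,T)} — 4.
  p3=F, p4=T: a clause becomes empty — 0.
  p3=F, p4=F: a clause becomes empty — 0.
Total: 6 + 4 + 0 + 0 = 10.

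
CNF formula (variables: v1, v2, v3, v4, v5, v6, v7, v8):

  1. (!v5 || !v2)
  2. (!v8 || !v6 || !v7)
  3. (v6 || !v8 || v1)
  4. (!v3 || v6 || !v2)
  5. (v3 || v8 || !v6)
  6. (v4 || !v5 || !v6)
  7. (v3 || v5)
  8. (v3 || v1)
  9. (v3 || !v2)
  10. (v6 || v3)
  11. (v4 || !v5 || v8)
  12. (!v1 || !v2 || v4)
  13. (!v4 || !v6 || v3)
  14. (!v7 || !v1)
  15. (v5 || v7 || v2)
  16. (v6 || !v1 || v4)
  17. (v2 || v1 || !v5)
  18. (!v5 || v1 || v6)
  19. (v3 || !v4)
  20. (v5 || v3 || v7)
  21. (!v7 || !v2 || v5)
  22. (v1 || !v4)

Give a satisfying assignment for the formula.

v1=True, v2=False, v3=True, v4=True, v5=True, v6=True, v7=False, v8=False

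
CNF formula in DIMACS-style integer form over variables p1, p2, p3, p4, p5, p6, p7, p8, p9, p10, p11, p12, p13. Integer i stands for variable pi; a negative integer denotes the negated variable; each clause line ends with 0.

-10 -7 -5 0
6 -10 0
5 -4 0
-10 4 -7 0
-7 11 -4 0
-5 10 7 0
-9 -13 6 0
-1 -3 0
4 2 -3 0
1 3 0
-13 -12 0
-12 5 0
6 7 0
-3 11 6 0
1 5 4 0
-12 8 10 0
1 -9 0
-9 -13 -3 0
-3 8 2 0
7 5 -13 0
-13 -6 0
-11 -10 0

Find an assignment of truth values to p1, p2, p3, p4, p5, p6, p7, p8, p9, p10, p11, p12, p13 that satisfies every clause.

p1=T, p2=T, p3=F, p4=F, p5=F, p6=T, p7=F, p8=F, p9=F, p10=F, p11=F, p12=F, p13=F

Check each clause:
  1. (~p10 | ~p5 | ~p7) — ~p7 is true.
  2. (p6 | ~p10) — ~p10 is true.
  3. (~p4 | p5) — ~p4 is true.
  4. (p4 | ~p7 | ~p10) — ~p7 is true.
  5. (~p4 | p11 | ~p7) — ~p7 is true.
  6. (p10 | ~p5 | p7) — ~p5 is true.
  7. (~p13 | ~p9 | p6) — ~p13 is true.
  8. (~p1 | ~p3) — ~p3 is true.
  9. (p4 | p2 | ~p3) — p2 is true.
  10. (p1 | p3) — p1 is true.
  11. (~p12 | ~p13) — ~p13 is true.
  12. (~p12 | p5) — ~p12 is true.
  13. (p7 | p6) — p6 is true.
  14. (~p3 | p11 | p6) — ~p3 is true.
  15. (p4 | p5 | p1) — p1 is true.
  16. (~p12 | p10 | p8) — ~p12 is true.
  17. (~p9 | p1) — p1 is true.
  18. (~p9 | ~p13 | ~p3) — ~p13 is true.
  19. (~p3 | p2 | p8) — p2 is true.
  20. (~p13 | p5 | p7) — ~p13 is true.
  21. (~p13 | ~p6) — ~p13 is true.
  22. (~p11 | ~p10) — ~p11 is true.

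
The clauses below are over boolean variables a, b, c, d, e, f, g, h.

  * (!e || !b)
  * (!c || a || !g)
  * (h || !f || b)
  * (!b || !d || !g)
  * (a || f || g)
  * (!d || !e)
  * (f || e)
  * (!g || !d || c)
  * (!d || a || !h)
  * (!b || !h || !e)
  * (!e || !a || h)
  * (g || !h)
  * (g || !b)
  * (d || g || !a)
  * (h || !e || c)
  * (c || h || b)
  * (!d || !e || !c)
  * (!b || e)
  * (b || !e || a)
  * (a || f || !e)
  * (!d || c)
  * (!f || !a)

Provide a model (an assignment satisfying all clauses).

a = T, b = F, c = T, d = F, e = T, f = F, g = T, h = T

Try a = True.
  then f is forced to False.
  then e is forced to True.
  then b is forced to False.
  then d is forced to False.
  then h is forced to True.
  then g is forced to True.
c is now unconstrained; take c = True.
Every clause has at least one true literal under this assignment.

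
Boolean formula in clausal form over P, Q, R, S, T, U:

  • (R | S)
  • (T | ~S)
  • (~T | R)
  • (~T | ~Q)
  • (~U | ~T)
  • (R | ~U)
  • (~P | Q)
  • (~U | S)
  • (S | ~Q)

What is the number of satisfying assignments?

3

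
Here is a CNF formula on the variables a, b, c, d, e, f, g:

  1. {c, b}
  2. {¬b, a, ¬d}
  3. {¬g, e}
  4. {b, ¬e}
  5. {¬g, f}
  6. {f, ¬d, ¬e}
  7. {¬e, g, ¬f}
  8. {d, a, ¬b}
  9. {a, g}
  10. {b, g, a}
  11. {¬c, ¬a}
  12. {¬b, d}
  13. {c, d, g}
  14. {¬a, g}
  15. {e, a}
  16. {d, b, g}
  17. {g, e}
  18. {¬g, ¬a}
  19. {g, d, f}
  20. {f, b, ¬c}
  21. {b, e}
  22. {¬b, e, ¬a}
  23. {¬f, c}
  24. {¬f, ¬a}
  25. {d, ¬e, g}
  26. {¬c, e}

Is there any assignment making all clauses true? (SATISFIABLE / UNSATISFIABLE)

g = True:
  propagation gives e=True, b=True, f=True, d=True; an empty clause results — contradiction.
g = False:
  propagation gives a=True; an empty clause results — contradiction.
Every branch closes, so no satisfying assignment exists.

UNSATISFIABLE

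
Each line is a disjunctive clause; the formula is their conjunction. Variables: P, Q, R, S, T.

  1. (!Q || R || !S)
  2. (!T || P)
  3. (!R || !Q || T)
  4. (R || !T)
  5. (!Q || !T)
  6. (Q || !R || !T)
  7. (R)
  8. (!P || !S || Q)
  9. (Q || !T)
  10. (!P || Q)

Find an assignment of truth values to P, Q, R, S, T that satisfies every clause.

P = F  Q = F  R = T  S = T  T = F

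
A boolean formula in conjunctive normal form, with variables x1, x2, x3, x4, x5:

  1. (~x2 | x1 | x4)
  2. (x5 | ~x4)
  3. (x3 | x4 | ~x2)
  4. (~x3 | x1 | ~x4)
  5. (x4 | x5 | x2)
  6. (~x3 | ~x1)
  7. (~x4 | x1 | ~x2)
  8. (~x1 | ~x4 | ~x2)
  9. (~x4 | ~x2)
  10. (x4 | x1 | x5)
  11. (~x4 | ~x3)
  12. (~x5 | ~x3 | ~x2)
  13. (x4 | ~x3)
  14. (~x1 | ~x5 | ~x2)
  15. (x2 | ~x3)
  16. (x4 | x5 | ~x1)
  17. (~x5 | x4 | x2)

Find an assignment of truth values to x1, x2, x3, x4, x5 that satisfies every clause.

x1=F, x2=F, x3=F, x4=T, x5=T

Check each clause:
  1. (x4 | x1 | ~x2) — x4 is true.
  2. (x5 | ~x4) — x5 is true.
  3. (~x2 | x4 | x3) — x4 is true.
  4. (~x4 | ~x3 | x1) — ~x3 is true.
  5. (x5 | x2 | x4) — x4 is true.
  6. (~x3 | ~x1) — ~x3 is true.
  7. (x1 | ~x4 | ~x2) — ~x2 is true.
  8. (~x4 | ~x2 | ~x1) — ~x2 is true.
  9. (~x2 | ~x4) — ~x2 is true.
  10. (x5 | x1 | x4) — x4 is true.
  11. (~x4 | ~x3) — ~x3 is true.
  12. (~x3 | ~x5 | ~x2) — ~x3 is true.
  13. (~x3 | x4) — x4 is true.
  14. (~x2 | ~x1 | ~x5) — ~x1 is true.
  15. (x2 | ~x3) — ~x3 is true.
  16. (~x1 | x4 | x5) — x4 is true.
  17. (~x5 | x4 | x2) — x4 is true.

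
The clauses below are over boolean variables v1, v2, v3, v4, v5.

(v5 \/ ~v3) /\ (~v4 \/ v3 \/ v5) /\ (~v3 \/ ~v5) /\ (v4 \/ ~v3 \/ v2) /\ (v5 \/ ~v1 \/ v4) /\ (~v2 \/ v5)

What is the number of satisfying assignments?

9

Case analysis on v5 and v3:
  v5=T, v3=T: a clause becomes empty — 0.
  v5=T, v3=F: v1, v2, v4 free → 2^3 = 8.
  v5=F, v3=T: a clause becomes empty — 0.
  v5=F, v3=F: remaining (v1,v2,v4) ∈ {(F,F,F)} — 1.
Total: 0 + 8 + 0 + 1 = 9.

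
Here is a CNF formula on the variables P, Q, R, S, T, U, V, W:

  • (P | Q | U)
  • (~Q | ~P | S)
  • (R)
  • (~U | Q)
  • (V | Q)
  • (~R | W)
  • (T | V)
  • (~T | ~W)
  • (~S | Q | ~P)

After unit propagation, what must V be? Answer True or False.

True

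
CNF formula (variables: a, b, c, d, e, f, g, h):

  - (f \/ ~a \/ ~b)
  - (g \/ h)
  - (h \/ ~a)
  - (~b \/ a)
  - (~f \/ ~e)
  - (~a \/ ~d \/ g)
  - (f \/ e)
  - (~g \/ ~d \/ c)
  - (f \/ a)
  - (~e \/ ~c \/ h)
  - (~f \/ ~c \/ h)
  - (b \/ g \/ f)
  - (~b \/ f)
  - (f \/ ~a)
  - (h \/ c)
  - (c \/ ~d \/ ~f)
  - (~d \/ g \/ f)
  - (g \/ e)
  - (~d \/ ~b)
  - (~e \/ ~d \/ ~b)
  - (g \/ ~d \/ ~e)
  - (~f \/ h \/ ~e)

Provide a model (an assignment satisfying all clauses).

h occurs only positively in the remaining clauses — set h = True.
Set a = False and propagate.
  then b is forced to False.
  then f is forced to True.
  then e is forced to False.
  then g is forced to True.
Branch on c: take c = True.
d is now unconstrained; take d = True.

a=F, b=F, c=T, d=T, e=F, f=T, g=T, h=T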